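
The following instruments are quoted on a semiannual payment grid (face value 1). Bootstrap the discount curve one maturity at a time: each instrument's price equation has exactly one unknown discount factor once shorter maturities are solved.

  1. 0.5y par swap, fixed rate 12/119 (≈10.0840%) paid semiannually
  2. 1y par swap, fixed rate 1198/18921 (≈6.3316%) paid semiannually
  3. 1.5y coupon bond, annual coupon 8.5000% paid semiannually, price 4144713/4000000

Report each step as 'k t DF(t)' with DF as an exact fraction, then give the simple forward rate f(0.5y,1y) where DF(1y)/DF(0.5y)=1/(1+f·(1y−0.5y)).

1 1/2 119/125
2 1 9401/10000
3 3/2 573/625
f(0.5y,1y) = ((119/125)/(9401/10000) − 1)/(1/2) = 2/79 ≈ 2.5316%

step 1 [0.5y] swap r/2=6/119: DF=(1 − 6/119·(0))/(1+6/119) = 119/125 ≈ 0.952000
step 2 [1y] swap r/2=599/18921: DF=(1 − 599/18921·(0.952000))/(1+599/18921) = 9401/10000 ≈ 0.940100
step 3 [1.5y] bond c/2=17/400: DF=(4144713/4000000 − 17/400·(0.952000+0.940100))/(1+17/400) = 573/625 ≈ 0.916800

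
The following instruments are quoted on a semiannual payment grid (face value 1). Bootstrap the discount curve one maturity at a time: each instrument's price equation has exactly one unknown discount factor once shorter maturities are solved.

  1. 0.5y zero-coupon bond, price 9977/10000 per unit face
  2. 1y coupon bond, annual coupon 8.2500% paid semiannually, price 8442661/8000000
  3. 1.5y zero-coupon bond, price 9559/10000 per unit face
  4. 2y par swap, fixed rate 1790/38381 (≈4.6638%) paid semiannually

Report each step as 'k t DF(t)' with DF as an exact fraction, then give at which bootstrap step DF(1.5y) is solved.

step 1 [0.5y] zero: DF = P = 9977/10000 ≈ 0.997700
step 2 [1y] bond c/2=33/800: DF=(8442661/8000000 − 33/800·(0.997700))/(1+33/800) = 487/500 ≈ 0.974000
step 3 [1.5y] zero: DF = P = 9559/10000 ≈ 0.955900
step 4 [2y] swap r/2=895/38381: DF=(1 − 895/38381·(0.997700+0.974000+0.955900))/(1+895/38381) = 1821/2000 ≈ 0.910500

1 1/2 9977/10000
2 1 487/500
3 3/2 9559/10000
4 2 1821/2000
DF(1.5y) is solved at step 3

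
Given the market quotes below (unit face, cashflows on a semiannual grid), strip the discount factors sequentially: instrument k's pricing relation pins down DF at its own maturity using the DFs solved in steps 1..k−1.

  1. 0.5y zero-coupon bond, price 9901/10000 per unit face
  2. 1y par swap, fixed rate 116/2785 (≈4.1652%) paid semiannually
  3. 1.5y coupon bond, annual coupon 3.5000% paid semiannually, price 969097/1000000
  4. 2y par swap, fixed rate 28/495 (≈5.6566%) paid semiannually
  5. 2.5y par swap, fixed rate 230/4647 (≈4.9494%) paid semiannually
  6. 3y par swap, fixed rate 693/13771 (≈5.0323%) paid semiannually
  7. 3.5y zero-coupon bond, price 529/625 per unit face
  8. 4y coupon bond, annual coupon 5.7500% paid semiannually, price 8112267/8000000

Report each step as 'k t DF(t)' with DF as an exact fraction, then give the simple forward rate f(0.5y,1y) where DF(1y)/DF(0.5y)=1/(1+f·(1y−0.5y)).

1 1/2 9901/10000
2 1 4797/5000
3 3/2 9189/10000
4 2 1117/1250
5 5/2 177/200
6 3 4307/5000
7 7/2 529/625
8 4 8081/10000
f(0.5y,1y) = ((9901/10000)/(4797/5000) − 1)/(1/2) = 307/4797 ≈ 6.3998%

step 1 [0.5y] zero: DF = P = 9901/10000 ≈ 0.990100
step 2 [1y] swap r/2=58/2785: DF=(1 − 58/2785·(0.990100))/(1+58/2785) = 4797/5000 ≈ 0.959400
step 3 [1.5y] bond c/2=7/400: DF=(969097/1000000 − 7/400·(0.990100+0.959400))/(1+7/400) = 9189/10000 ≈ 0.918900
step 4 [2y] swap r/2=14/495: DF=(1 − 14/495·(0.990100+0.959400+0.918900))/(1+14/495) = 1117/1250 ≈ 0.893600
step 5 [2.5y] swap r/2=115/4647: DF=(1 − 115/4647·(0.990100+0.959400+0.918900+0.893600))/(1+115/4647) = 177/200 ≈ 0.885000
step 6 [3y] swap r/2=693/27542: DF=(1 − 693/27542·(0.990100+0.959400+0.918900+0.893600+0.885000))/(1+693/27542) = 4307/5000 ≈ 0.861400
step 7 [3.5y] zero: DF = P = 529/625 ≈ 0.846400
step 8 [4y] bond c/2=23/800: DF=(8112267/8000000 − 23/800·(0.990100+0.959400+0.918900+0.893600+0.885000+0.861400+0.846400))/(1+23/800) = 8081/10000 ≈ 0.808100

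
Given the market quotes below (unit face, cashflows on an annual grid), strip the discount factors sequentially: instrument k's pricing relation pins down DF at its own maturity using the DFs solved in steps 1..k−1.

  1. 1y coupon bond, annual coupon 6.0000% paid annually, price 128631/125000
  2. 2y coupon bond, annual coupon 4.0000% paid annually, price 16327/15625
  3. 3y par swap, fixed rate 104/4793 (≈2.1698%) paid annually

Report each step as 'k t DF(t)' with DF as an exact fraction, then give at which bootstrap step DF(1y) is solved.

1 1 2427/2500
2 2 4837/5000
3 3 586/625
DF(1y) is solved at step 1

step 1 [1y] bond c/1=3/50: DF=(128631/125000 − 3/50·(0))/(1+3/50) = 2427/2500 ≈ 0.970800
step 2 [2y] bond c/1=1/25: DF=(16327/15625 − 1/25·(0.970800))/(1+1/25) = 4837/5000 ≈ 0.967400
step 3 [3y] swap r/1=104/4793: DF=(1 − 104/4793·(0.970800+0.967400))/(1+104/4793) = 586/625 ≈ 0.937600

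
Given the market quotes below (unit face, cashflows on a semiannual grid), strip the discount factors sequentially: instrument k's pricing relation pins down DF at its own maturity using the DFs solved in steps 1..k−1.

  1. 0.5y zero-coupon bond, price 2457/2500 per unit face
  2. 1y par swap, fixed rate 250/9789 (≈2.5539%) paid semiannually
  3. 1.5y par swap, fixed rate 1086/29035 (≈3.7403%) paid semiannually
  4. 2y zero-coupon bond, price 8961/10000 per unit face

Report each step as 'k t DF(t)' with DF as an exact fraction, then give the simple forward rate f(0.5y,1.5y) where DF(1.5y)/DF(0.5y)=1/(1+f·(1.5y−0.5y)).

step 1 [0.5y] zero: DF = P = 2457/2500 ≈ 0.982800
step 2 [1y] swap r/2=125/9789: DF=(1 − 125/9789·(0.982800))/(1+125/9789) = 39/40 ≈ 0.975000
step 3 [1.5y] swap r/2=543/29035: DF=(1 − 543/29035·(0.982800+0.975000))/(1+543/29035) = 9457/10000 ≈ 0.945700
step 4 [2y] zero: DF = P = 8961/10000 ≈ 0.896100

1 1/2 2457/2500
2 1 39/40
3 3/2 9457/10000
4 2 8961/10000
f(0.5y,1.5y) = ((2457/2500)/(9457/10000) − 1)/(1) = 53/1351 ≈ 3.9230%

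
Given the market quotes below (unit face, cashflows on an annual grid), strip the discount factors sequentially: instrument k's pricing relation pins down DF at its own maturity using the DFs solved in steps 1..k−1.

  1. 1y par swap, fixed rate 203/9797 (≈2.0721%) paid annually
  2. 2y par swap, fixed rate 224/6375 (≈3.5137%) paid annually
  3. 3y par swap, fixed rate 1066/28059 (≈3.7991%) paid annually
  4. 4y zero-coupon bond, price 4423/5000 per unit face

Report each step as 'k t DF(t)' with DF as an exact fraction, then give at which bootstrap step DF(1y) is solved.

step 1 [1y] swap r/1=203/9797: DF=(1 − 203/9797·(0))/(1+203/9797) = 9797/10000 ≈ 0.979700
step 2 [2y] swap r/1=224/6375: DF=(1 − 224/6375·(0.979700))/(1+224/6375) = 583/625 ≈ 0.932800
step 3 [3y] swap r/1=1066/28059: DF=(1 − 1066/28059·(0.979700+0.932800))/(1+1066/28059) = 4467/5000 ≈ 0.893400
step 4 [4y] zero: DF = P = 4423/5000 ≈ 0.884600

1 1 9797/10000
2 2 583/625
3 3 4467/5000
4 4 4423/5000
DF(1y) is solved at step 1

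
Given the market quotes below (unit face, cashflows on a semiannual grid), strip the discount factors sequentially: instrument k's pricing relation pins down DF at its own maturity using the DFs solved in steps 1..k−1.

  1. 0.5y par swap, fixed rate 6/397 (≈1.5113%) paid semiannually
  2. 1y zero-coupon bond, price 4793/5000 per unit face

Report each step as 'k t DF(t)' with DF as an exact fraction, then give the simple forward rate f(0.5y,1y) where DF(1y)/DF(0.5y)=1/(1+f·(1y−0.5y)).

1 1/2 397/400
2 1 4793/5000
f(0.5y,1y) = ((397/400)/(4793/5000) − 1)/(1/2) = 339/4793 ≈ 7.0728%

step 1 [0.5y] swap r/2=3/397: DF=(1 − 3/397·(0))/(1+3/397) = 397/400 ≈ 0.992500
step 2 [1y] zero: DF = P = 4793/5000 ≈ 0.958600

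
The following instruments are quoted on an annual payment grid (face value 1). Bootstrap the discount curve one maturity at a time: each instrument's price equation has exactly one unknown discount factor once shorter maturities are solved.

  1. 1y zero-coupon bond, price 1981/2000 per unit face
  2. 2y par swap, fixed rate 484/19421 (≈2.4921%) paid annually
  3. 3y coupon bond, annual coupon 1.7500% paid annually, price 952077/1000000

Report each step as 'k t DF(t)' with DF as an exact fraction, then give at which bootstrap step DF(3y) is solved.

1 1 1981/2000
2 2 2379/2500
3 3 9023/10000
DF(3y) is solved at step 3

step 1 [1y] zero: DF = P = 1981/2000 ≈ 0.990500
step 2 [2y] swap r/1=484/19421: DF=(1 − 484/19421·(0.990500))/(1+484/19421) = 2379/2500 ≈ 0.951600
step 3 [3y] bond c/1=7/400: DF=(952077/1000000 − 7/400·(0.990500+0.951600))/(1+7/400) = 9023/10000 ≈ 0.902300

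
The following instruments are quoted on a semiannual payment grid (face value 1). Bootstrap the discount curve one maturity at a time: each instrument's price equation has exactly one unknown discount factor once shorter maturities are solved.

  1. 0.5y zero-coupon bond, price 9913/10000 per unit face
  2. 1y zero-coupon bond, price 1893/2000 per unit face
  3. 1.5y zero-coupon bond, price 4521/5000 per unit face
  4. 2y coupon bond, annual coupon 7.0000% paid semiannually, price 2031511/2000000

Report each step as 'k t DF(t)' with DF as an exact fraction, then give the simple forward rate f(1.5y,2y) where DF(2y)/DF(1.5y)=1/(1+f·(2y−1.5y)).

1 1/2 9913/10000
2 1 1893/2000
3 3/2 4521/5000
4 2 8853/10000
f(1.5y,2y) = ((4521/5000)/(8853/10000) − 1)/(1/2) = 126/2951 ≈ 4.2697%

step 1 [0.5y] zero: DF = P = 9913/10000 ≈ 0.991300
step 2 [1y] zero: DF = P = 1893/2000 ≈ 0.946500
step 3 [1.5y] zero: DF = P = 4521/5000 ≈ 0.904200
step 4 [2y] bond c/2=7/200: DF=(2031511/2000000 − 7/200·(0.991300+0.946500+0.904200))/(1+7/200) = 8853/10000 ≈ 0.885300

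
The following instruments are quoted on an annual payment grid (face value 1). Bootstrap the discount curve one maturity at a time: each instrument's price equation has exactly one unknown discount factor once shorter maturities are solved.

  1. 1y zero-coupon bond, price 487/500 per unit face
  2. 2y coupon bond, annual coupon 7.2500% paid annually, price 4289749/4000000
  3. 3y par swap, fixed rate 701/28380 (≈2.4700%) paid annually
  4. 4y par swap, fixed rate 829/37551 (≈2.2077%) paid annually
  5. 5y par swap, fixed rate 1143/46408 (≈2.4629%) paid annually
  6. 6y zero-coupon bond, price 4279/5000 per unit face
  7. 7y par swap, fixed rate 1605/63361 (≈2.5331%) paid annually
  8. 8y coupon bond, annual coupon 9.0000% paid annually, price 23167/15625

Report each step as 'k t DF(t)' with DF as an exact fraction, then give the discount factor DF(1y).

1 1 487/500
2 2 9341/10000
3 3 9299/10000
4 4 9171/10000
5 5 8857/10000
6 6 4279/5000
7 7 1679/2000
8 8 8371/10000
DF(1y) = 487/500 ≈ 0.974000

step 1 [1y] zero: DF = P = 487/500 ≈ 0.974000
step 2 [2y] bond c/1=29/400: DF=(4289749/4000000 − 29/400·(0.974000))/(1+29/400) = 9341/10000 ≈ 0.934100
step 3 [3y] swap r/1=701/28380: DF=(1 − 701/28380·(0.974000+0.934100))/(1+701/28380) = 9299/10000 ≈ 0.929900
step 4 [4y] swap r/1=829/37551: DF=(1 − 829/37551·(0.974000+0.934100+0.929900))/(1+829/37551) = 9171/10000 ≈ 0.917100
step 5 [5y] swap r/1=1143/46408: DF=(1 − 1143/46408·(0.974000+0.934100+0.929900+0.917100))/(1+1143/46408) = 8857/10000 ≈ 0.885700
step 6 [6y] zero: DF = P = 4279/5000 ≈ 0.855800
step 7 [7y] swap r/1=1605/63361: DF=(1 − 1605/63361·(0.974000+0.934100+0.929900+0.917100+0.885700+0.855800))/(1+1605/63361) = 1679/2000 ≈ 0.839500
step 8 [8y] bond c/1=9/100: DF=(23167/15625 − 9/100·(0.974000+0.934100+0.929900+0.917100+0.885700+0.855800+0.839500))/(1+9/100) = 8371/10000 ≈ 0.837100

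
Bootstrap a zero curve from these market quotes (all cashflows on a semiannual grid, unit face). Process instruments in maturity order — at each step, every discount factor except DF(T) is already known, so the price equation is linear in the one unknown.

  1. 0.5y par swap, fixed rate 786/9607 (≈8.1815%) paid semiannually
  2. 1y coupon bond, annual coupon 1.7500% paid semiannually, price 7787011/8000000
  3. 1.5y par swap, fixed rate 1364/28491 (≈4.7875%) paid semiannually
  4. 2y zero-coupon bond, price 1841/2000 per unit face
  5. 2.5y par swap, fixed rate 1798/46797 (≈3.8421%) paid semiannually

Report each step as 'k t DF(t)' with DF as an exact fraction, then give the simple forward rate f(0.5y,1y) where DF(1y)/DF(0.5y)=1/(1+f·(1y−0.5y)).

step 1 [0.5y] swap r/2=393/9607: DF=(1 − 393/9607·(0))/(1+393/9607) = 9607/10000 ≈ 0.960700
step 2 [1y] bond c/2=7/800: DF=(7787011/8000000 − 7/800·(0.960700))/(1+7/800) = 4783/5000 ≈ 0.956600
step 3 [1.5y] swap r/2=682/28491: DF=(1 − 682/28491·(0.960700+0.956600))/(1+682/28491) = 4659/5000 ≈ 0.931800
step 4 [2y] zero: DF = P = 1841/2000 ≈ 0.920500
step 5 [2.5y] swap r/2=899/46797: DF=(1 − 899/46797·(0.960700+0.956600+0.931800+0.920500))/(1+899/46797) = 9101/10000 ≈ 0.910100

1 1/2 9607/10000
2 1 4783/5000
3 3/2 4659/5000
4 2 1841/2000
5 5/2 9101/10000
f(0.5y,1y) = ((9607/10000)/(4783/5000) − 1)/(1/2) = 41/4783 ≈ 0.8572%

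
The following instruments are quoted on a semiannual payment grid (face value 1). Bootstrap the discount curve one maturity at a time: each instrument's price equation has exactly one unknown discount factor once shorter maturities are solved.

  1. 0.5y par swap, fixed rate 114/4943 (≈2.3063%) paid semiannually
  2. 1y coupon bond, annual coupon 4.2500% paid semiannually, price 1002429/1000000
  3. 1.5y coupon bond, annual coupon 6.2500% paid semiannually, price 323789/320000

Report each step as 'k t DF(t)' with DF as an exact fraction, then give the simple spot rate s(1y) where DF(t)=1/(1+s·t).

1 1/2 4943/5000
2 1 961/1000
3 3/2 9221/10000
s(1y) = (1/(961/1000) − 1)/(1) = 39/961 ≈ 4.0583%

step 1 [0.5y] swap r/2=57/4943: DF=(1 − 57/4943·(0))/(1+57/4943) = 4943/5000 ≈ 0.988600
step 2 [1y] bond c/2=17/800: DF=(1002429/1000000 − 17/800·(0.988600))/(1+17/800) = 961/1000 ≈ 0.961000
step 3 [1.5y] bond c/2=1/32: DF=(323789/320000 − 1/32·(0.988600+0.961000))/(1+1/32) = 9221/10000 ≈ 0.922100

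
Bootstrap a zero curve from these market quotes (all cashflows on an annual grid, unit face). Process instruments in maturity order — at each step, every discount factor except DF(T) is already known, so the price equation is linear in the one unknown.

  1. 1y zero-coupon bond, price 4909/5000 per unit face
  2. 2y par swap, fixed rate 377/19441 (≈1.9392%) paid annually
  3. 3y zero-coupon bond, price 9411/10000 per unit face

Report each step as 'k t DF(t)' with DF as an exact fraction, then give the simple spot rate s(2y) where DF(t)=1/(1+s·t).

1 1 4909/5000
2 2 9623/10000
3 3 9411/10000
s(2y) = (1/(9623/10000) − 1)/(2) = 377/19246 ≈ 1.9588%

step 1 [1y] zero: DF = P = 4909/5000 ≈ 0.981800
step 2 [2y] swap r/1=377/19441: DF=(1 − 377/19441·(0.981800))/(1+377/19441) = 9623/10000 ≈ 0.962300
step 3 [3y] zero: DF = P = 9411/10000 ≈ 0.941100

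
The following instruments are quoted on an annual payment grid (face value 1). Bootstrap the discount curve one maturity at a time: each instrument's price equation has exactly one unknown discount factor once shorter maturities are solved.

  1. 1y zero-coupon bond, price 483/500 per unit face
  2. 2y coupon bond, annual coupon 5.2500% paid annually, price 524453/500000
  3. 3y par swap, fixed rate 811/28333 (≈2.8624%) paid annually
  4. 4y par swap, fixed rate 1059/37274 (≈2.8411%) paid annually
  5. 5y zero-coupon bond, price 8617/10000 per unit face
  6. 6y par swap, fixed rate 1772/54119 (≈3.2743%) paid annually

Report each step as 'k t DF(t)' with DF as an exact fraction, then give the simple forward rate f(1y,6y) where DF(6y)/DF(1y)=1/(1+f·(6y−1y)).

step 1 [1y] zero: DF = P = 483/500 ≈ 0.966000
step 2 [2y] bond c/1=21/400: DF=(524453/500000 − 21/400·(0.966000))/(1+21/400) = 2371/2500 ≈ 0.948400
step 3 [3y] swap r/1=811/28333: DF=(1 − 811/28333·(0.966000+0.948400))/(1+811/28333) = 9189/10000 ≈ 0.918900
step 4 [4y] swap r/1=1059/37274: DF=(1 − 1059/37274·(0.966000+0.948400+0.918900))/(1+1059/37274) = 8941/10000 ≈ 0.894100
step 5 [5y] zero: DF = P = 8617/10000 ≈ 0.861700
step 6 [6y] swap r/1=1772/54119: DF=(1 − 1772/54119·(0.966000+0.948400+0.918900+0.894100+0.861700))/(1+1772/54119) = 2057/2500 ≈ 0.822800

1 1 483/500
2 2 2371/2500
3 3 9189/10000
4 4 8941/10000
5 5 8617/10000
6 6 2057/2500
f(1y,6y) = ((483/500)/(2057/2500) − 1)/(5) = 358/10285 ≈ 3.4808%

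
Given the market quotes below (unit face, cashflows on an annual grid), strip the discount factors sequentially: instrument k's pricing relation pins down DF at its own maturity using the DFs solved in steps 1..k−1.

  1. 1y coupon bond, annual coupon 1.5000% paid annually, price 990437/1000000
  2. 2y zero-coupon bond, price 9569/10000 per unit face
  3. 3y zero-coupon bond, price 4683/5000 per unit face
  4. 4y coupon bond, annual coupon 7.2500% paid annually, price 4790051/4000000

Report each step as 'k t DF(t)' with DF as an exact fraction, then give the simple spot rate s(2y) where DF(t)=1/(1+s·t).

step 1 [1y] bond c/1=3/200: DF=(990437/1000000 − 3/200·(0))/(1+3/200) = 4879/5000 ≈ 0.975800
step 2 [2y] zero: DF = P = 9569/10000 ≈ 0.956900
step 3 [3y] zero: DF = P = 4683/5000 ≈ 0.936600
step 4 [4y] bond c/1=29/400: DF=(4790051/4000000 − 29/400·(0.975800+0.956900+0.936600))/(1+29/400) = 4613/5000 ≈ 0.922600

1 1 4879/5000
2 2 9569/10000
3 3 4683/5000
4 4 4613/5000
s(2y) = (1/(9569/10000) − 1)/(2) = 431/19138 ≈ 2.2521%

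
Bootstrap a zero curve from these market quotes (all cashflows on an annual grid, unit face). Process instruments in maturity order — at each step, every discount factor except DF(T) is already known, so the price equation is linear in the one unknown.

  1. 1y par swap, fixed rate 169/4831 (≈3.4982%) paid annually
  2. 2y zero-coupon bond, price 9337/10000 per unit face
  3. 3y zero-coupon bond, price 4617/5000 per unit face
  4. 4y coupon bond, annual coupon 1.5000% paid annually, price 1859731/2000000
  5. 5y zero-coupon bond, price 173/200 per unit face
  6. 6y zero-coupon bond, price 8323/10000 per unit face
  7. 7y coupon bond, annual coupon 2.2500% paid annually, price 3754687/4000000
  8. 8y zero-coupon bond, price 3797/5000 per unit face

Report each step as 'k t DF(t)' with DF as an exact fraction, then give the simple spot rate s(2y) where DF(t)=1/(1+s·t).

step 1 [1y] swap r/1=169/4831: DF=(1 − 169/4831·(0))/(1+169/4831) = 4831/5000 ≈ 0.966200
step 2 [2y] zero: DF = P = 9337/10000 ≈ 0.933700
step 3 [3y] zero: DF = P = 4617/5000 ≈ 0.923400
step 4 [4y] bond c/1=3/200: DF=(1859731/2000000 − 3/200·(0.966200+0.933700+0.923400))/(1+3/200) = 1093/1250 ≈ 0.874400
step 5 [5y] zero: DF = P = 173/200 ≈ 0.865000
step 6 [6y] zero: DF = P = 8323/10000 ≈ 0.832300
step 7 [7y] bond c/1=9/400: DF=(3754687/4000000 − 9/400·(0.966200+0.933700+0.923400+0.874400+0.865000+0.832300))/(1+9/400) = 7993/10000 ≈ 0.799300
step 8 [8y] zero: DF = P = 3797/5000 ≈ 0.759400

1 1 4831/5000
2 2 9337/10000
3 3 4617/5000
4 4 1093/1250
5 5 173/200
6 6 8323/10000
7 7 7993/10000
8 8 3797/5000
s(2y) = (1/(9337/10000) − 1)/(2) = 663/18674 ≈ 3.5504%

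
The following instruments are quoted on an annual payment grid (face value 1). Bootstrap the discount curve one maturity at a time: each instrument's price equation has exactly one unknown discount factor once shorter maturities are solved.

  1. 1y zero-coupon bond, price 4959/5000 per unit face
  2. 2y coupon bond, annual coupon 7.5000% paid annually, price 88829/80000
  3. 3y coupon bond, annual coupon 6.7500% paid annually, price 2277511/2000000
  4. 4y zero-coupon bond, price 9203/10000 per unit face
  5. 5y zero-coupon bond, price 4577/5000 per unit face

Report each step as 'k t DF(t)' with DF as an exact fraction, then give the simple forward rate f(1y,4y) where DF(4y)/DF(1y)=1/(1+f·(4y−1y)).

1 1 4959/5000
2 2 9637/10000
3 3 9431/10000
4 4 9203/10000
5 5 4577/5000
f(1y,4y) = ((4959/5000)/(9203/10000) − 1)/(3) = 715/27609 ≈ 2.5897%

step 1 [1y] zero: DF = P = 4959/5000 ≈ 0.991800
step 2 [2y] bond c/1=3/40: DF=(88829/80000 − 3/40·(0.991800))/(1+3/40) = 9637/10000 ≈ 0.963700
step 3 [3y] bond c/1=27/400: DF=(2277511/2000000 − 27/400·(0.991800+0.963700))/(1+27/400) = 9431/10000 ≈ 0.943100
step 4 [4y] zero: DF = P = 9203/10000 ≈ 0.920300
step 5 [5y] zero: DF = P = 4577/5000 ≈ 0.915400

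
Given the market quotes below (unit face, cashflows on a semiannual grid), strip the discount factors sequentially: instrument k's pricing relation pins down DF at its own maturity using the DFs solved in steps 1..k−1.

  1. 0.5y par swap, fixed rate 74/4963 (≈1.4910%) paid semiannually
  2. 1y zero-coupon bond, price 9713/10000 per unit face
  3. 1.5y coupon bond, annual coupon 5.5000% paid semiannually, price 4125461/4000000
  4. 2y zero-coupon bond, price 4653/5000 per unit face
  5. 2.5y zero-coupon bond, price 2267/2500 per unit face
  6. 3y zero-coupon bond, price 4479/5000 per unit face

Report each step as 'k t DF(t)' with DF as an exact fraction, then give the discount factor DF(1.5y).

step 1 [0.5y] swap r/2=37/4963: DF=(1 − 37/4963·(0))/(1+37/4963) = 4963/5000 ≈ 0.992600
step 2 [1y] zero: DF = P = 9713/10000 ≈ 0.971300
step 3 [1.5y] bond c/2=11/400: DF=(4125461/4000000 − 11/400·(0.992600+0.971300))/(1+11/400) = 1189/1250 ≈ 0.951200
step 4 [2y] zero: DF = P = 4653/5000 ≈ 0.930600
step 5 [2.5y] zero: DF = P = 2267/2500 ≈ 0.906800
step 6 [3y] zero: DF = P = 4479/5000 ≈ 0.895800

1 1/2 4963/5000
2 1 9713/10000
3 3/2 1189/1250
4 2 4653/5000
5 5/2 2267/2500
6 3 4479/5000
DF(1.5y) = 1189/1250 ≈ 0.951200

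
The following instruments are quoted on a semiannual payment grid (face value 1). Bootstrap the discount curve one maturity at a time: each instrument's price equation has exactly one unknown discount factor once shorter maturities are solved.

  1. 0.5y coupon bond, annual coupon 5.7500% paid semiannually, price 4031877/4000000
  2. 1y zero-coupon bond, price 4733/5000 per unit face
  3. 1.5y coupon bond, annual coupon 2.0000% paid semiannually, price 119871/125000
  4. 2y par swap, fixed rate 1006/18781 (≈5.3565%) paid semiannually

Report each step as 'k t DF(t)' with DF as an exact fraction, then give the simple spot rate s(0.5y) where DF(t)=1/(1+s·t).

1 1/2 4899/5000
2 1 4733/5000
3 3/2 1163/1250
4 2 4497/5000
s(0.5y) = (1/(4899/5000) − 1)/(1/2) = 202/4899 ≈ 4.1233%

step 1 [0.5y] bond c/2=23/800: DF=(4031877/4000000 − 23/800·(0))/(1+23/800) = 4899/5000 ≈ 0.979800
step 2 [1y] zero: DF = P = 4733/5000 ≈ 0.946600
step 3 [1.5y] bond c/2=1/100: DF=(119871/125000 − 1/100·(0.979800+0.946600))/(1+1/100) = 1163/1250 ≈ 0.930400
step 4 [2y] swap r/2=503/18781: DF=(1 − 503/18781·(0.979800+0.946600+0.930400))/(1+503/18781) = 4497/5000 ≈ 0.899400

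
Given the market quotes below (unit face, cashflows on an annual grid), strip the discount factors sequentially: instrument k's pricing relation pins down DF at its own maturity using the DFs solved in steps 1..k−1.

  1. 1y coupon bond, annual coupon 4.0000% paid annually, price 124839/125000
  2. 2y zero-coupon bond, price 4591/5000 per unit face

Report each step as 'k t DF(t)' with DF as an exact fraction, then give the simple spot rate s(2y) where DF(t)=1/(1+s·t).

1 1 9603/10000
2 2 4591/5000
s(2y) = (1/(4591/5000) − 1)/(2) = 409/9182 ≈ 4.4544%

step 1 [1y] bond c/1=1/25: DF=(124839/125000 − 1/25·(0))/(1+1/25) = 9603/10000 ≈ 0.960300
step 2 [2y] zero: DF = P = 4591/5000 ≈ 0.918200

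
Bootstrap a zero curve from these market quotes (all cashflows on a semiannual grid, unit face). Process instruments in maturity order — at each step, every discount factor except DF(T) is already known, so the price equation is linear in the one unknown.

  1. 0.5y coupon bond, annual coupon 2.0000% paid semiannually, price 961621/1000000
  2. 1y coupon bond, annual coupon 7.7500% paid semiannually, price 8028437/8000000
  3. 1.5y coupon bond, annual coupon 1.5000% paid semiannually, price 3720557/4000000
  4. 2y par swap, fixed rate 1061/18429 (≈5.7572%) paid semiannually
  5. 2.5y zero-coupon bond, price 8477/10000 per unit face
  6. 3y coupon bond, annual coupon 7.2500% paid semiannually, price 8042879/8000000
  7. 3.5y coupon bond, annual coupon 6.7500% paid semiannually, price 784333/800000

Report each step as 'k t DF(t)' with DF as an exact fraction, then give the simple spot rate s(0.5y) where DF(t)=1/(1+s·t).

1 1/2 9521/10000
2 1 4653/5000
3 3/2 2273/2500
4 2 8939/10000
5 5/2 8477/10000
6 3 2029/2500
7 7/2 7739/10000
s(0.5y) = (1/(9521/10000) − 1)/(1/2) = 958/9521 ≈ 10.0620%

step 1 [0.5y] bond c/2=1/100: DF=(961621/1000000 − 1/100·(0))/(1+1/100) = 9521/10000 ≈ 0.952100
step 2 [1y] bond c/2=31/800: DF=(8028437/8000000 − 31/800·(0.952100))/(1+31/800) = 4653/5000 ≈ 0.930600
step 3 [1.5y] bond c/2=3/400: DF=(3720557/4000000 − 3/400·(0.952100+0.930600))/(1+3/400) = 2273/2500 ≈ 0.909200
step 4 [2y] swap r/2=1061/36858: DF=(1 − 1061/36858·(0.952100+0.930600+0.909200))/(1+1061/36858) = 8939/10000 ≈ 0.893900
step 5 [2.5y] zero: DF = P = 8477/10000 ≈ 0.847700
step 6 [3y] bond c/2=29/800: DF=(8042879/8000000 − 29/800·(0.952100+0.930600+0.909200+0.893900+0.847700))/(1+29/800) = 2029/2500 ≈ 0.811600
step 7 [3.5y] bond c/2=27/800: DF=(784333/800000 − 27/800·(0.952100+0.930600+0.909200+0.893900+0.847700+0.811600))/(1+27/800) = 7739/10000 ≈ 0.773900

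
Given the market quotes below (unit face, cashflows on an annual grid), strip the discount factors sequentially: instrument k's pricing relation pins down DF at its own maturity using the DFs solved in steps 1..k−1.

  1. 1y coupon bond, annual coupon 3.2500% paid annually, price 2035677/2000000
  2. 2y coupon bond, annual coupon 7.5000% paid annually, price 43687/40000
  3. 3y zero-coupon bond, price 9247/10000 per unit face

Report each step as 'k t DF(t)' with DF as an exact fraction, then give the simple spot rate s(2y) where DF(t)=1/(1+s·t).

step 1 [1y] bond c/1=13/400: DF=(2035677/2000000 − 13/400·(0))/(1+13/400) = 4929/5000 ≈ 0.985800
step 2 [2y] bond c/1=3/40: DF=(43687/40000 − 3/40·(0.985800))/(1+3/40) = 592/625 ≈ 0.947200
step 3 [3y] zero: DF = P = 9247/10000 ≈ 0.924700

1 1 4929/5000
2 2 592/625
3 3 9247/10000
s(2y) = (1/(592/625) − 1)/(2) = 33/1184 ≈ 2.7872%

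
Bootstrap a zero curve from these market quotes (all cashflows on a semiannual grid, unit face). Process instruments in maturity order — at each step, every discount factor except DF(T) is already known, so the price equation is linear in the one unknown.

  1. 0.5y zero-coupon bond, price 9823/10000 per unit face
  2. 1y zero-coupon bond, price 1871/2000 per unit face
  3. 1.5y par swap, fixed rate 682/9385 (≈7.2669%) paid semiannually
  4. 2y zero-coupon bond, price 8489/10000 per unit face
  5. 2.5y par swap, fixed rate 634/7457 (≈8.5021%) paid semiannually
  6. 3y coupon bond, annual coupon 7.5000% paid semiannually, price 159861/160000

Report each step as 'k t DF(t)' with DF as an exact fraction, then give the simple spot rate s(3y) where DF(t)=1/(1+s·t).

step 1 [0.5y] zero: DF = P = 9823/10000 ≈ 0.982300
step 2 [1y] zero: DF = P = 1871/2000 ≈ 0.935500
step 3 [1.5y] swap r/2=341/9385: DF=(1 − 341/9385·(0.982300+0.935500))/(1+341/9385) = 8977/10000 ≈ 0.897700
step 4 [2y] zero: DF = P = 8489/10000 ≈ 0.848900
step 5 [2.5y] swap r/2=317/7457: DF=(1 − 317/7457·(0.982300+0.935500+0.897700+0.848900))/(1+317/7457) = 4049/5000 ≈ 0.809800
step 6 [3y] bond c/2=3/80: DF=(159861/160000 − 3/80·(0.982300+0.935500+0.897700+0.848900+0.809800))/(1+3/80) = 8013/10000 ≈ 0.801300

1 1/2 9823/10000
2 1 1871/2000
3 3/2 8977/10000
4 2 8489/10000
5 5/2 4049/5000
6 3 8013/10000
s(3y) = (1/(8013/10000) − 1)/(3) = 1987/24039 ≈ 8.2657%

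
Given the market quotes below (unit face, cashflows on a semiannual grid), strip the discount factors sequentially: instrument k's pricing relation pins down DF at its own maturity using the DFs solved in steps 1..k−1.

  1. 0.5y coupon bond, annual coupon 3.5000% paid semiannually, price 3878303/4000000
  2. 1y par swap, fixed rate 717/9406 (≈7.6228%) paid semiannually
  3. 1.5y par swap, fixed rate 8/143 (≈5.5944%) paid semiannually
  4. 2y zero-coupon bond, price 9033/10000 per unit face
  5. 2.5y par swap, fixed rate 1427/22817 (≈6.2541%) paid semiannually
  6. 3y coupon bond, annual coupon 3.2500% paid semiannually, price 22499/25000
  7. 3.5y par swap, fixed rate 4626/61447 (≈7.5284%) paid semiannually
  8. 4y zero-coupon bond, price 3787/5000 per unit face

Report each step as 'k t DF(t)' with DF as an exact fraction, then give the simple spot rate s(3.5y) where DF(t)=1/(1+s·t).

step 1 [0.5y] bond c/2=7/400: DF=(3878303/4000000 − 7/400·(0))/(1+7/400) = 9529/10000 ≈ 0.952900
step 2 [1y] swap r/2=717/18812: DF=(1 − 717/18812·(0.952900))/(1+717/18812) = 9283/10000 ≈ 0.928300
step 3 [1.5y] swap r/2=4/143: DF=(1 − 4/143·(0.952900+0.928300))/(1+4/143) = 576/625 ≈ 0.921600
step 4 [2y] zero: DF = P = 9033/10000 ≈ 0.903300
step 5 [2.5y] swap r/2=1427/45634: DF=(1 − 1427/45634·(0.952900+0.928300+0.921600+0.903300))/(1+1427/45634) = 8573/10000 ≈ 0.857300
step 6 [3y] bond c/2=13/800: DF=(22499/25000 − 13/800·(0.952900+0.928300+0.921600+0.903300+0.857300))/(1+13/800) = 4063/5000 ≈ 0.812600
step 7 [3.5y] swap r/2=2313/61447: DF=(1 − 2313/61447·(0.952900+0.928300+0.921600+0.903300+0.857300+0.812600))/(1+2313/61447) = 7687/10000 ≈ 0.768700
step 8 [4y] zero: DF = P = 3787/5000 ≈ 0.757400

1 1/2 9529/10000
2 1 9283/10000
3 3/2 576/625
4 2 9033/10000
5 5/2 8573/10000
6 3 4063/5000
7 7/2 7687/10000
8 4 3787/5000
s(3.5y) = (1/(7687/10000) − 1)/(7/2) = 4626/53809 ≈ 8.5971%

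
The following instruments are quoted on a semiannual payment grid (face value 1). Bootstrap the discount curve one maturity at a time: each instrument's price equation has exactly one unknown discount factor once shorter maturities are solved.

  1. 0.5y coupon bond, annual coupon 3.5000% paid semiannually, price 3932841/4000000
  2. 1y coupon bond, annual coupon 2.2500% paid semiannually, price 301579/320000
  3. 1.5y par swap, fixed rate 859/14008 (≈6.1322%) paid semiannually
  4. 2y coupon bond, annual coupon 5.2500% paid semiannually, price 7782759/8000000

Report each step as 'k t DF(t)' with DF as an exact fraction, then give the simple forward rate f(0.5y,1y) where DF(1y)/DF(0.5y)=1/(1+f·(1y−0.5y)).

1 1/2 9663/10000
2 1 2303/2500
3 3/2 9141/10000
4 2 8763/10000
f(0.5y,1y) = ((9663/10000)/(2303/2500) − 1)/(1/2) = 451/4606 ≈ 9.7916%

step 1 [0.5y] bond c/2=7/400: DF=(3932841/4000000 − 7/400·(0))/(1+7/400) = 9663/10000 ≈ 0.966300
step 2 [1y] bond c/2=9/800: DF=(301579/320000 − 9/800·(0.966300))/(1+9/800) = 2303/2500 ≈ 0.921200
step 3 [1.5y] swap r/2=859/28016: DF=(1 − 859/28016·(0.966300+0.921200))/(1+859/28016) = 9141/10000 ≈ 0.914100
step 4 [2y] bond c/2=21/800: DF=(7782759/8000000 − 21/800·(0.966300+0.921200+0.914100))/(1+21/800) = 8763/10000 ≈ 0.876300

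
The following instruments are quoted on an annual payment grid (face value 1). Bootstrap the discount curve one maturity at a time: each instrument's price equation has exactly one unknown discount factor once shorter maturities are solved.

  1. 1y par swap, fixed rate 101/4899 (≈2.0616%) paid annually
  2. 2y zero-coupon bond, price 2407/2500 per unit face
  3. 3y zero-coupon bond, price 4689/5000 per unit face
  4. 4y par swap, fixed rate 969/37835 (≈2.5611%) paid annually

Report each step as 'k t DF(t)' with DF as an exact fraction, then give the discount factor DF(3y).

1 1 4899/5000
2 2 2407/2500
3 3 4689/5000
4 4 9031/10000
DF(3y) = 4689/5000 ≈ 0.937800

step 1 [1y] swap r/1=101/4899: DF=(1 − 101/4899·(0))/(1+101/4899) = 4899/5000 ≈ 0.979800
step 2 [2y] zero: DF = P = 2407/2500 ≈ 0.962800
step 3 [3y] zero: DF = P = 4689/5000 ≈ 0.937800
step 4 [4y] swap r/1=969/37835: DF=(1 − 969/37835·(0.979800+0.962800+0.937800))/(1+969/37835) = 9031/10000 ≈ 0.903100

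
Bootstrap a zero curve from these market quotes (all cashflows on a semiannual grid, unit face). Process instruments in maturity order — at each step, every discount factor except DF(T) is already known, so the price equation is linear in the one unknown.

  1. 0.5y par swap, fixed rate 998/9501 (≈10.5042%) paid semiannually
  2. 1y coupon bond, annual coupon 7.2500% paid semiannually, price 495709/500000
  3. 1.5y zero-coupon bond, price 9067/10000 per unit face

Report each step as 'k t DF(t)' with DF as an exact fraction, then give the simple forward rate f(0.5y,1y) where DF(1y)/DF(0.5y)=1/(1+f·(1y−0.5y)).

1 1/2 9501/10000
2 1 1847/2000
3 3/2 9067/10000
f(0.5y,1y) = ((9501/10000)/(1847/2000) − 1)/(1/2) = 532/9235 ≈ 5.7607%

step 1 [0.5y] swap r/2=499/9501: DF=(1 − 499/9501·(0))/(1+499/9501) = 9501/10000 ≈ 0.950100
step 2 [1y] bond c/2=29/800: DF=(495709/500000 − 29/800·(0.950100))/(1+29/800) = 1847/2000 ≈ 0.923500
step 3 [1.5y] zero: DF = P = 9067/10000 ≈ 0.906700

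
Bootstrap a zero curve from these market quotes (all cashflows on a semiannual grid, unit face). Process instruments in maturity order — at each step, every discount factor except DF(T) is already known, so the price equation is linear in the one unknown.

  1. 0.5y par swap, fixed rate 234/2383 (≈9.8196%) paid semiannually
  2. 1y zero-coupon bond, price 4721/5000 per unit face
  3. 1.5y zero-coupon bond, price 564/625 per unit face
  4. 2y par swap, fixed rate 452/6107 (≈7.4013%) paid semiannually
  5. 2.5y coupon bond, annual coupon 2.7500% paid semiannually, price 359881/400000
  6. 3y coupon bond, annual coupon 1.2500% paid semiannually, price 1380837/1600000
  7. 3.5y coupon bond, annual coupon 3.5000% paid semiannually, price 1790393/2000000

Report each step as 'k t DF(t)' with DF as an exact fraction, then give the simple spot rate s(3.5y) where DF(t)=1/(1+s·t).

step 1 [0.5y] swap r/2=117/2383: DF=(1 − 117/2383·(0))/(1+117/2383) = 2383/2500 ≈ 0.953200
step 2 [1y] zero: DF = P = 4721/5000 ≈ 0.944200
step 3 [1.5y] zero: DF = P = 564/625 ≈ 0.902400
step 4 [2y] swap r/2=226/6107: DF=(1 − 226/6107·(0.953200+0.944200+0.902400))/(1+226/6107) = 2161/2500 ≈ 0.864400
step 5 [2.5y] bond c/2=11/800: DF=(359881/400000 − 11/800·(0.953200+0.944200+0.902400+0.864400))/(1+11/800) = 4189/5000 ≈ 0.837800
step 6 [3y] bond c/2=1/160: DF=(1380837/1600000 − 1/160·(0.953200+0.944200+0.902400+0.864400+0.837800))/(1+1/160) = 8297/10000 ≈ 0.829700
step 7 [3.5y] bond c/2=7/400: DF=(1790393/2000000 − 7/400·(0.953200+0.944200+0.902400+0.864400+0.837800+0.829700))/(1+7/400) = 7881/10000 ≈ 0.788100

1 1/2 2383/2500
2 1 4721/5000
3 3/2 564/625
4 2 2161/2500
5 5/2 4189/5000
6 3 8297/10000
7 7/2 7881/10000
s(3.5y) = (1/(7881/10000) − 1)/(7/2) = 4238/55167 ≈ 7.6821%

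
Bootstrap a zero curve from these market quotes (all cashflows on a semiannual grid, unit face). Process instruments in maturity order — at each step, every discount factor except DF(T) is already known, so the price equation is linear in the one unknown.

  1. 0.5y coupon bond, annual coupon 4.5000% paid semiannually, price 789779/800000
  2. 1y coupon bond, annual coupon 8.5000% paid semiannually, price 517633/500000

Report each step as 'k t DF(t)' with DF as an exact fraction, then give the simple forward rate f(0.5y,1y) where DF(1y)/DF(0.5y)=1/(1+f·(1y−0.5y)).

1 1/2 1931/2000
2 1 9537/10000
f(0.5y,1y) = ((1931/2000)/(9537/10000) − 1)/(1/2) = 236/9537 ≈ 2.4746%

step 1 [0.5y] bond c/2=9/400: DF=(789779/800000 − 9/400·(0))/(1+9/400) = 1931/2000 ≈ 0.965500
step 2 [1y] bond c/2=17/400: DF=(517633/500000 − 17/400·(0.965500))/(1+17/400) = 9537/10000 ≈ 0.953700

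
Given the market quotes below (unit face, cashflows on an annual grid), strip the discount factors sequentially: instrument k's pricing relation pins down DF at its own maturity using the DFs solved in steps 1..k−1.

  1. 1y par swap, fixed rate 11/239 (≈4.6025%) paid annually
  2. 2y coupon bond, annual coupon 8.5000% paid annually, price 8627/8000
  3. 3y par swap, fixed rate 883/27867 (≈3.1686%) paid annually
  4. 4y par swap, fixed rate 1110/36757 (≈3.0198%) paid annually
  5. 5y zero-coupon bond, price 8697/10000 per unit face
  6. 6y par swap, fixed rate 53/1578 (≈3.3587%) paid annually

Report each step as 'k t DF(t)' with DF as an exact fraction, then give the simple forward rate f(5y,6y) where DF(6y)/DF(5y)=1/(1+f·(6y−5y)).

1 1 239/250
2 2 919/1000
3 3 9117/10000
4 4 889/1000
5 5 8697/10000
6 6 4099/5000
f(5y,6y) = ((8697/10000)/(4099/5000) − 1)/(1) = 499/8198 ≈ 6.0869%

step 1 [1y] swap r/1=11/239: DF=(1 − 11/239·(0))/(1+11/239) = 239/250 ≈ 0.956000
step 2 [2y] bond c/1=17/200: DF=(8627/8000 − 17/200·(0.956000))/(1+17/200) = 919/1000 ≈ 0.919000
step 3 [3y] swap r/1=883/27867: DF=(1 − 883/27867·(0.956000+0.919000))/(1+883/27867) = 9117/10000 ≈ 0.911700
step 4 [4y] swap r/1=1110/36757: DF=(1 − 1110/36757·(0.956000+0.919000+0.911700))/(1+1110/36757) = 889/1000 ≈ 0.889000
step 5 [5y] zero: DF = P = 8697/10000 ≈ 0.869700
step 6 [6y] swap r/1=53/1578: DF=(1 − 53/1578·(0.956000+0.919000+0.911700+0.889000+0.869700))/(1+53/1578) = 4099/5000 ≈ 0.819800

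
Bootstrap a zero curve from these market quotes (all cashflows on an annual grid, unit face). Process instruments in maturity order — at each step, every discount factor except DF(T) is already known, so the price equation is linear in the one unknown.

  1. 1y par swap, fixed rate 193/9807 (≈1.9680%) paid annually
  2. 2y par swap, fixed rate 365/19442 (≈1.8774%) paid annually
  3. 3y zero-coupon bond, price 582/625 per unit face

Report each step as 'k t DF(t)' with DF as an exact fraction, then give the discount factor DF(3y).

1 1 9807/10000
2 2 1927/2000
3 3 582/625
DF(3y) = 582/625 ≈ 0.931200

step 1 [1y] swap r/1=193/9807: DF=(1 − 193/9807·(0))/(1+193/9807) = 9807/10000 ≈ 0.980700
step 2 [2y] swap r/1=365/19442: DF=(1 − 365/19442·(0.980700))/(1+365/19442) = 1927/2000 ≈ 0.963500
step 3 [3y] zero: DF = P = 582/625 ≈ 0.931200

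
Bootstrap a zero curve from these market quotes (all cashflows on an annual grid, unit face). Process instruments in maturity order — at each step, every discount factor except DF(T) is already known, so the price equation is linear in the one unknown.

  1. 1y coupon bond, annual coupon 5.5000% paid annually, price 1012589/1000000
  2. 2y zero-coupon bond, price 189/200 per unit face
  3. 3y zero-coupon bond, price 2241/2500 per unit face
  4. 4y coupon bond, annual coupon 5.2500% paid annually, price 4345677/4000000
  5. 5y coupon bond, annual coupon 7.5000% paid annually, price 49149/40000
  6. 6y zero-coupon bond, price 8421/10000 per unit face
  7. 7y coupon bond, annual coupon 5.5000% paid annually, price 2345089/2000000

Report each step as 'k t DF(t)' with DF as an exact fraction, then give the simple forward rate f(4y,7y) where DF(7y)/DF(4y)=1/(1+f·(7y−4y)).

step 1 [1y] bond c/1=11/200: DF=(1012589/1000000 − 11/200·(0))/(1+11/200) = 4799/5000 ≈ 0.959800
step 2 [2y] zero: DF = P = 189/200 ≈ 0.945000
step 3 [3y] zero: DF = P = 2241/2500 ≈ 0.896400
step 4 [4y] bond c/1=21/400: DF=(4345677/4000000 − 21/400·(0.959800+0.945000+0.896400))/(1+21/400) = 357/400 ≈ 0.892500
step 5 [5y] bond c/1=3/40: DF=(49149/40000 − 3/40·(0.959800+0.945000+0.896400+0.892500))/(1+3/40) = 8853/10000 ≈ 0.885300
step 6 [6y] zero: DF = P = 8421/10000 ≈ 0.842100
step 7 [7y] bond c/1=11/200: DF=(2345089/2000000 − 11/200·(0.959800+0.945000+0.896400+0.892500+0.885300+0.842100))/(1+11/200) = 518/625 ≈ 0.828800

1 1 4799/5000
2 2 189/200
3 3 2241/2500
4 4 357/400
5 5 8853/10000
6 6 8421/10000
7 7 518/625
f(4y,7y) = ((357/400)/(518/625) − 1)/(3) = 91/3552 ≈ 2.5619%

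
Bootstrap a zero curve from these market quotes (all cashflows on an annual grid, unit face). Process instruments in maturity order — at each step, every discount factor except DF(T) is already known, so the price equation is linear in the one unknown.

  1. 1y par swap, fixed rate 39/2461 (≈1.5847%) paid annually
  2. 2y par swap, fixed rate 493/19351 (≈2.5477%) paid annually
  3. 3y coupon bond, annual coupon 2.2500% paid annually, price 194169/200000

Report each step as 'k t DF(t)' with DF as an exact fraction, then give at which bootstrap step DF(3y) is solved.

step 1 [1y] swap r/1=39/2461: DF=(1 − 39/2461·(0))/(1+39/2461) = 2461/2500 ≈ 0.984400
step 2 [2y] swap r/1=493/19351: DF=(1 − 493/19351·(0.984400))/(1+493/19351) = 9507/10000 ≈ 0.950700
step 3 [3y] bond c/1=9/400: DF=(194169/200000 − 9/400·(0.984400+0.950700))/(1+9/400) = 9069/10000 ≈ 0.906900

1 1 2461/2500
2 2 9507/10000
3 3 9069/10000
DF(3y) is solved at step 3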